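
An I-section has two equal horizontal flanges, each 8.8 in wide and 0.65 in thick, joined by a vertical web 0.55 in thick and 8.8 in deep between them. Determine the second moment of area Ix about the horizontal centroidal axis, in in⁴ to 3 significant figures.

Split into non-overlapping primitives; take the origin at the lower-left of the bounding box.
Bottom flange: 8.8 × 0.65, A = 5.72 in², y = 0.325 in, Ī = 0.20139 in⁴.
Web: 0.55 × 8.8, A = 4.84 in², y = 5.05 in, Ī = 31.234 in⁴.
Top flange: 8.8 × 0.65, A = 5.72 in², y = 9.775 in, Ī = 0.20139 in⁴.
By symmetry the centroid is at mid-height, ȳ = 5.05 in.
Transfer each piece to the horizontal centroidal axis using Ī + A·d² with d = y − 5.05:
  bottom flange: d = -4.725 in → contributes +127.9 in⁴
  web: d = 0 in → contributes +31.234 in⁴
  top flange: d = 4.725 in → contributes +127.9 in⁴
Total I = 287.04 in⁴.

Ix ≈ 287 in⁴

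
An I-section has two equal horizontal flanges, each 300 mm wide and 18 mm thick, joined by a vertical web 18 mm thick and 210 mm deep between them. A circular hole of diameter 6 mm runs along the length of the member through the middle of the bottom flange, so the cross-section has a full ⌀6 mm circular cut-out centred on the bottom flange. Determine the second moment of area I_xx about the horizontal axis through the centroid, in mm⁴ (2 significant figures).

I_xx ≈ 1.5 × 10⁸ mm⁴

Treat the section as a set of non-overlapping primitives; coordinates are from the bounding-box lower-left.
Bottom flange: 300 × 18, A = 5 400 mm², y = 9 mm, Ī = 145 800 mm⁴.
Web: 18 × 210, A = 3 780 mm², y = 123 mm, Ī = 13 891 500 mm⁴.
Top flange: 300 × 18, A = 5 400 mm², y = 237 mm, Ī = 145 800 mm⁴.
Hole (subtracted): ⌀6, A = 28.27 mm², y = 9 mm, Ī = 63.62 mm⁴.
Centroid: ȳ = ΣA·y / ΣA = 123.2 mm.
Transfer each piece to the horizontal axis through the centroid using Ī + A·d² with d = y − 123.2:
  bottom flange: d = -114.2 mm → contributes +70 597 181 mm⁴
  web: d = -0.2215 mm → contributes +13 891 685 mm⁴
  top flange: d = 113.8 mm → contributes +70 051 748 mm⁴
  hole: d = -114.2 mm → contributes −368 946 mm⁴
Total I = 154 171 669 mm⁴.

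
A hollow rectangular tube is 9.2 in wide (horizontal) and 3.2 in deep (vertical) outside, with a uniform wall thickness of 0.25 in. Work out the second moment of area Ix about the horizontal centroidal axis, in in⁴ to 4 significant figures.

Break the section into simple shapes (no overlaps), measuring from the bottom-left corner of the bounding box.
Outer rectangle: 9.2 × 3.2, A = 29.44 in², y = 1.6 in, Ī = 25.1221 in⁴.
Inner void (subtracted): 8.7 × 2.7, A = 23.49 in², y = 1.6 in, Ī = 14.2702 in⁴.
By symmetry the centroid is at mid-height, ȳ = 1.6 in.
All pieces are centred on the horizontal centroidal axis, so I = ΣĪ (holes subtracted) = 10.852 in⁴.

Ix ≈ 10.85 in⁴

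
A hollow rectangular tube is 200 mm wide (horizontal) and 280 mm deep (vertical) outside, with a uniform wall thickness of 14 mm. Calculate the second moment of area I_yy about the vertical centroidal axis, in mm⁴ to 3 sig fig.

Split into non-overlapping primitives; take the origin at the lower-left of the bounding box.
Outer rectangle: 200 × 280, A = 56 000 mm², x = 100 mm, Ī = 186 666 667 mm⁴.
Inner void (subtracted): 172 × 252, A = 43 344 mm², x = 100 mm, Ī = 106 857 408 mm⁴.
By symmetry the centroid is at mid-width, x̄ = 100 mm.
All pieces are centred on the vertical centroidal axis, so I = ΣĪ (holes subtracted) = 79 809 259 mm⁴.

I_yy ≈ 7.98 × 10⁷ mm⁴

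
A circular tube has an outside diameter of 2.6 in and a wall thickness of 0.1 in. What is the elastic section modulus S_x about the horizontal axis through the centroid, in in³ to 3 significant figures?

S_x ≈ 0.473 in³

Treat the section as a set of non-overlapping primitives; coordinates are from the bounding-box lower-left.
Outer circle: ⌀2.6, A = 5.3093 in², y = 1.3 in, Ī = 2.2432 in⁴.
Bore (subtracted): ⌀2.4, A = 4.5239 in², y = 1.3 in, Ī = 1.6286 in⁴.
By symmetry the centroid is at mid-height, ȳ = 1.3 in.
All pieces are centred on the horizontal axis through the centroid, so I = ΣĪ (holes subtracted) = 0.61457 in⁴.
Extreme fibre distance c = 1.3 in; S = I/c = 0.47275 in³.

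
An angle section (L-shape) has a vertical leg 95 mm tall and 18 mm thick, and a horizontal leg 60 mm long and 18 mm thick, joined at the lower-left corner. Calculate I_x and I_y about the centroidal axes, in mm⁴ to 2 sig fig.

I_x ≈ 2.1 × 10⁶ mm⁴, I_y ≈ 6.3 × 10⁵ mm⁴

Break the section into simple shapes (no overlaps), measuring from the bottom-left corner of the bounding box.
Vertical leg: 18 × 95, A = 1 710 mm², y = 47.5 mm, Ī = 1 286 063 mm⁴.
Horizontal leg (remainder): 42 × 18, A = 756 mm², y = 9 mm, Ī = 20 412 mm⁴.
Centroid: ȳ = ΣA·y / ΣA = 35.7 mm.
Transfer each piece to the centroidal x-axis using Ī + A·d² with d = y − 35.7:
  vertical leg: d = 11.8 mm → contributes +1 524 281 mm⁴
  horizontal leg (remainder): d = -26.7 mm → contributes +559 239 mm⁴
Total I = 2 083 520 mm⁴.
For the y-axis: x̄ = 18.2 mm.
Repeating about the centroidal y-axis gives I_y = 629 112 mm⁴.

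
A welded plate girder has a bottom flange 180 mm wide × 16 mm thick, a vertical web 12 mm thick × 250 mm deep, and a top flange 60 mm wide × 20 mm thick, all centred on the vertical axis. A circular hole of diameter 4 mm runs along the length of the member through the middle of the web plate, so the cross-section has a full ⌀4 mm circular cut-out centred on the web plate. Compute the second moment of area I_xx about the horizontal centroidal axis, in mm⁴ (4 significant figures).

I_xx ≈ 8.163 × 10⁷ mm⁴

Treat the section as a set of non-overlapping primitives; coordinates are from the bounding-box lower-left.
Bottom plate: 180 × 16, A = 2 880 mm², y = 8 mm, Ī = 61 440 mm⁴.
Web plate: 12 × 250, A = 3 000 mm², y = 141 mm, Ī = 15 625 000 mm⁴.
Top plate: 60 × 20, A = 1 200 mm², y = 276 mm, Ī = 40 000 mm⁴.
Hole (subtracted): ⌀4, A = 12.5664 mm², y = 141 mm, Ī = 12.5664 mm⁴.
Centroid: ȳ = ΣA·y / ΣA = 109.724 mm.
Transfer each piece to the horizontal centroidal axis using Ī + A·d² with d = y − 109.724:
  bottom plate: d = -101.724 mm → contributes +29 863 111 mm⁴
  web plate: d = 31.2759 mm → contributes +18 559 537 mm⁴
  top plate: d = 166.276 mm → contributes +33 217 190 mm⁴
  hole: d = 31.2759 mm → contributes −12304.7 mm⁴
Total I = 81 627 533 mm⁴.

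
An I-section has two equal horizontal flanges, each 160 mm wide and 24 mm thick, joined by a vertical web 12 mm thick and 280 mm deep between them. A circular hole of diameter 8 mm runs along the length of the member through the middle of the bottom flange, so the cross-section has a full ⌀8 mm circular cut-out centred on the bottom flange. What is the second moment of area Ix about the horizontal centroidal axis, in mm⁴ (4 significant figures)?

Break the section into simple shapes (no overlaps), measuring from the bottom-left corner of the bounding box.
Bottom flange: 160 × 24, A = 3 840 mm², y = 12 mm, Ī = 184 320 mm⁴.
Web: 12 × 280, A = 3 360 mm², y = 164 mm, Ī = 21 952 000 mm⁴.
Top flange: 160 × 24, A = 3 840 mm², y = 316 mm, Ī = 184 320 mm⁴.
Hole (subtracted): ⌀8, A = 50.2655 mm², y = 12 mm, Ī = 201.062 mm⁴.
Centroid: ȳ = ΣA·y / ΣA = 164.695 mm.
Transfer each piece to the horizontal centroidal axis using Ī + A·d² with d = y − 164.695:
  bottom flange: d = -152.695 mm → contributes +89 717 115 mm⁴
  web: d = -0.695226 mm → contributes +21 953 624 mm⁴
  top flange: d = 151.305 mm → contributes +88 093 957 mm⁴
  hole: d = -152.695 mm → contributes −1 172 183 mm⁴
Total I = 198 592 513 mm⁴.

Ix ≈ 1.986 × 10⁸ mm⁴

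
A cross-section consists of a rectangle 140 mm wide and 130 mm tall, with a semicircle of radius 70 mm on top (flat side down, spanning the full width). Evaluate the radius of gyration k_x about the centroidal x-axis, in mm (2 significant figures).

Decompose the section into non-overlapping parts with the origin at the bottom-left of its bounding rectangle.
Rectangular body: 140 × 130, A = 18 200 mm², y = 65 mm, Ī = 25 631 667 mm⁴.
Semicircular cap: semicircle r = 70, A = 7 697 mm², y = 159.7 mm, Ī = 2 635 265 mm⁴.
Centroid: ȳ = ΣA·y / ΣA = 93.15 mm.
Transfer each piece to the centroidal x-axis using Ī + A·d² with d = y − 93.15:
  rectangular body: d = -28.15 mm → contributes +40 052 470 mm⁴
  semicircular cap: d = 66.56 mm → contributes +36 734 520 mm⁴
Total I = 76 786 991 mm⁴.
Radius of gyration: k = √(I/A) = √(76 786 991 / 25 897) = 54.45 mm.

k_x ≈ 54 mm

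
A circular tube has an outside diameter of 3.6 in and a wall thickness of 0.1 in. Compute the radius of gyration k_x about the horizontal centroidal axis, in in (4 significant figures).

k_x ≈ 1.238 in

Break the section into simple shapes (no overlaps), measuring from the bottom-left corner of the bounding box.
Outer circle: ⌀3.6, A = 10.1788 in², y = 1.8 in, Ī = 8.2448 in⁴.
Bore (subtracted): ⌀3.4, A = 9.0792 in², y = 1.8 in, Ī = 6.55972 in⁴.
By symmetry the centroid is at mid-height, ȳ = 1.8 in.
All pieces are centred on the horizontal centroidal axis, so I = ΣĪ (holes subtracted) = 1.68507 in⁴.
Radius of gyration: k = √(I/A) = √(1.68507 / 1.09956) = 1.23794 in.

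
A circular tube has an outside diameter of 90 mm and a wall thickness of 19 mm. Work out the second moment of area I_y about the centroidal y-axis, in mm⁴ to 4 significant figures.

I_y ≈ 2.862 × 10⁶ mm⁴

Split into non-overlapping primitives; take the origin at the lower-left of the bounding box.
Outer circle: ⌀90, A = 6361.73 mm², x = 45 mm, Ī = 3 220 623 mm⁴.
Bore (subtracted): ⌀52, A = 2123.72 mm², x = 45 mm, Ī = 358 908 mm⁴.
By symmetry the centroid is at mid-width, x̄ = 45 mm.
All pieces are centred on the centroidal y-axis, so I = ΣĪ (holes subtracted) = 2 861 715 mm⁴.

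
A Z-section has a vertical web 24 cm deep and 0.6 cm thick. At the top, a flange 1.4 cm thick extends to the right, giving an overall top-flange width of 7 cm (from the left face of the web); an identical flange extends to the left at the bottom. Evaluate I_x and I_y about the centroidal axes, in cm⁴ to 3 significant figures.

Split into non-overlapping primitives; take the origin at the lower-left of the bounding box.
Web: 0.6 × 24, A = 14.4 cm², y = 12 cm, Ī = 691.2 cm⁴.
Top flange (beyond web): 6.4 × 1.4, A = 8.96 cm², y = 23.3 cm, Ī = 1.4635 cm⁴.
Bottom flange (beyond web): 6.4 × 1.4, A = 8.96 cm², y = 0.7 cm, Ī = 1.4635 cm⁴.
Centroid: ȳ = ΣA·y / ΣA = 12 cm.
Transfer each piece to the centroidal x-axis using Ī + A·d² with d = y − 12:
  web: d = 0 cm → contributes +691.2 cm⁴
  top flange (beyond web): d = 11.3 cm → contributes +1145.6 cm⁴
  bottom flange (beyond web): d = -11.3 cm → contributes +1145.6 cm⁴
Total I = 2982.3 cm⁴.
For the y-axis: x̄ = 6.7 cm.
Repeating about the centroidal y-axis gives I_y = 281.12 cm⁴.

I_x ≈ 2980 cm⁴, I_y ≈ 281 cm⁴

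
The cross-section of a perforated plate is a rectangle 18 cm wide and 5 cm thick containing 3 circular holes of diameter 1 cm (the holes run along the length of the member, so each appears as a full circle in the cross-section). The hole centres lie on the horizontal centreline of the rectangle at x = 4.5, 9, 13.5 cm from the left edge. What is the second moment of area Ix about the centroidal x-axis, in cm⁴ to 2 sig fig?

Decompose the section into non-overlapping parts with the origin at the bottom-left of its bounding rectangle.
Plate: 18 × 5, A = 90 cm², y = 2.5 cm, Ī = 187.5 cm⁴.
Hole 1 (subtracted): ⌀1, A = 0.7854 cm², y = 2.5 cm, Ī = 0.04909 cm⁴.
Hole 2 (subtracted): ⌀1, A = 0.7854 cm², y = 2.5 cm, Ī = 0.04909 cm⁴.
Hole 3 (subtracted): ⌀1, A = 0.7854 cm², y = 2.5 cm, Ī = 0.04909 cm⁴.
By symmetry the centroid is at mid-height, ȳ = 2.5 cm.
All pieces are centred on the centroidal x-axis, so I = ΣĪ (holes subtracted) = 187.4 cm⁴.

Ix ≈ 190 cm⁴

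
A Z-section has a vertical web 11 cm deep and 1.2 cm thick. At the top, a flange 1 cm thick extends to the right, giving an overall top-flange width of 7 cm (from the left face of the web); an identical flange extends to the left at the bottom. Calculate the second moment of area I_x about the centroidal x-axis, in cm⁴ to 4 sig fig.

Break the section into simple shapes (no overlaps), measuring from the bottom-left corner of the bounding box.
Web: 1.2 × 11, A = 13.2 cm², y = 5.5 cm, Ī = 133.1 cm⁴.
Top flange (beyond web): 5.8 × 1, A = 5.8 cm², y = 10.5 cm, Ī = 0.483333 cm⁴.
Bottom flange (beyond web): 5.8 × 1, A = 5.8 cm², y = 0.5 cm, Ī = 0.483333 cm⁴.
Centroid: ȳ = ΣA·y / ΣA = 5.5 cm.
Transfer each piece to the centroidal x-axis using Ī + A·d² with d = y − 5.5:
  web: d = 0 cm → contributes +133.1 cm⁴
  top flange (beyond web): d = 5 cm → contributes +145.483 cm⁴
  bottom flange (beyond web): d = -5 cm → contributes +145.483 cm⁴
Total I = 424.067 cm⁴.

I_x ≈ 424.1 cm⁴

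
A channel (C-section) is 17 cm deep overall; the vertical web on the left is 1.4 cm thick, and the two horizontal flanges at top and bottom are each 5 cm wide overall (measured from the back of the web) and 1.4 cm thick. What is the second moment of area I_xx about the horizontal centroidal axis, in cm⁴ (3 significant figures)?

Treat the section as a set of non-overlapping primitives; coordinates are from the bounding-box lower-left.
Web: 1.4 × 17, A = 23.8 cm², y = 8.5 cm, Ī = 573.18 cm⁴.
Top flange (beyond web): 3.6 × 1.4, A = 5.04 cm², y = 16.3 cm, Ī = 0.8232 cm⁴.
Bottom flange (beyond web): 3.6 × 1.4, A = 5.04 cm², y = 0.7 cm, Ī = 0.8232 cm⁴.
By symmetry the centroid is at mid-height, ȳ = 8.5 cm.
Transfer each piece to the horizontal centroidal axis using Ī + A·d² with d = y − 8.5:
  web: d = 0 cm → contributes +573.18 cm⁴
  top flange (beyond web): d = 7.8 cm → contributes +307.46 cm⁴
  bottom flange (beyond web): d = -7.8 cm → contributes +307.46 cm⁴
Total I = 1188.1 cm⁴.

I_xx ≈ 1190 cm⁴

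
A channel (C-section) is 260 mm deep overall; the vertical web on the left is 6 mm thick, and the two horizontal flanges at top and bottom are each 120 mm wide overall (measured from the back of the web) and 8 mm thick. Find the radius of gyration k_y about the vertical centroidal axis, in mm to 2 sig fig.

Break the section into simple shapes (no overlaps), measuring from the bottom-left corner of the bounding box.
Web: 6 × 260, A = 1 560 mm², x = 3 mm, Ī = 4 680 mm⁴.
Top flange (beyond web): 114 × 8, A = 912 mm², x = 63 mm, Ī = 987 696 mm⁴.
Bottom flange (beyond web): 114 × 8, A = 912 mm², x = 63 mm, Ī = 987 696 mm⁴.
Centroid: x̄ = ΣA·x / ΣA = 35.34 mm.
Transfer each piece to the vertical centroidal axis using Ī + A·d² with d = x − 35.34:
  web: d = -32.34 mm → contributes +1 636 289 mm⁴
  top flange (beyond web): d = 27.66 mm → contributes +1 685 423 mm⁴
  bottom flange (beyond web): d = 27.66 mm → contributes +1 685 423 mm⁴
Total I = 5 007 136 mm⁴.
Radius of gyration: k = √(I/A) = √(5 007 136 / 3 384) = 38.47 mm.

k_y ≈ 38 mm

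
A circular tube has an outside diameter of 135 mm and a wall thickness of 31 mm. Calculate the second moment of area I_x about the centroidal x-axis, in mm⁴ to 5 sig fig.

Treat the section as a set of non-overlapping primitives; coordinates are from the bounding-box lower-left.
Outer circle: ⌀135, A = 14313.88 mm², y = 67.5 mm, Ī = 16 304 406 mm⁴.
Bore (subtracted): ⌀73, A = 4185.387 mm², y = 67.5 mm, Ī = 1 393 995 mm⁴.
By symmetry the centroid is at mid-height, ȳ = 67.5 mm.
All pieces are centred on the centroidal x-axis, so I = ΣĪ (holes subtracted) = 14 910 410 mm⁴.

I_x ≈ 1.4910 × 10⁷ mm⁴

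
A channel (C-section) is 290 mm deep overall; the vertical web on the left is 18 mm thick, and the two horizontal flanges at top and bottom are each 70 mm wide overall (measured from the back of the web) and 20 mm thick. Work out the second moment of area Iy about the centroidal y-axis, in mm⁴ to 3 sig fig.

Iy ≈ 2.43 × 10⁶ mm⁴

Break the section into simple shapes (no overlaps), measuring from the bottom-left corner of the bounding box.
Web: 18 × 290, A = 5 220 mm², x = 9 mm, Ī = 140 940 mm⁴.
Top flange (beyond web): 52 × 20, A = 1 040 mm², x = 44 mm, Ī = 234 347 mm⁴.
Bottom flange (beyond web): 52 × 20, A = 1 040 mm², x = 44 mm, Ī = 234 347 mm⁴.
Centroid: x̄ = ΣA·x / ΣA = 18.973 mm.
Transfer each piece to the centroidal y-axis using Ī + A·d² with d = x − 18.973:
  web: d = -9.9726 mm → contributes +660 084 mm⁴
  top flange (beyond web): d = 25.027 mm → contributes +885 772 mm⁴
  bottom flange (beyond web): d = 25.027 mm → contributes +885 772 mm⁴
Total I = 2 431 628 mm⁴.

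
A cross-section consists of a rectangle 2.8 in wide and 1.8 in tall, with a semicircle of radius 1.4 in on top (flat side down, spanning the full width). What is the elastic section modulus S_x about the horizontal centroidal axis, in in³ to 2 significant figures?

S_x ≈ 3.5 in³

Treat the section as a set of non-overlapping primitives; coordinates are from the bounding-box lower-left.
Rectangular body: 2.8 × 1.8, A = 5.04 in², y = 0.9 in, Ī = 1.361 in⁴.
Semicircular cap: semicircle r = 1.4, A = 3.079 in², y = 2.394 in, Ī = 0.4216 in⁴.
Centroid: ȳ = ΣA·y / ΣA = 1.467 in.
Transfer each piece to the horizontal centroidal axis using Ī + A·d² with d = y − 1.467:
  rectangular body: d = -0.5666 in → contributes +2.979 in⁴
  semicircular cap: d = 0.9276 in → contributes +3.071 in⁴
Total I = 6.049 in⁴.
Extreme fibre distance c = 1.733 in; S = I/c = 3.49 in³.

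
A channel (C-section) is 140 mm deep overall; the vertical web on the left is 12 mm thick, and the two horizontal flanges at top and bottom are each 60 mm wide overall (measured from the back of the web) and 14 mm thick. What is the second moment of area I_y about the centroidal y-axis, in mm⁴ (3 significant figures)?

Treat the section as a set of non-overlapping primitives; coordinates are from the bounding-box lower-left.
Web: 12 × 140, A = 1 680 mm², x = 6 mm, Ī = 20 160 mm⁴.
Top flange (beyond web): 48 × 14, A = 672 mm², x = 36 mm, Ī = 129 024 mm⁴.
Bottom flange (beyond web): 48 × 14, A = 672 mm², x = 36 mm, Ī = 129 024 mm⁴.
Centroid: x̄ = ΣA·x / ΣA = 19.333 mm.
Transfer each piece to the centroidal y-axis using Ī + A·d² with d = x − 19.333:
  web: d = -13.333 mm → contributes +318 827 mm⁴
  top flange (beyond web): d = 16.667 mm → contributes +315 691 mm⁴
  bottom flange (beyond web): d = 16.667 mm → contributes +315 691 mm⁴
Total I = 950 208 mm⁴.

I_y ≈ 9.50 × 10⁵ mm⁴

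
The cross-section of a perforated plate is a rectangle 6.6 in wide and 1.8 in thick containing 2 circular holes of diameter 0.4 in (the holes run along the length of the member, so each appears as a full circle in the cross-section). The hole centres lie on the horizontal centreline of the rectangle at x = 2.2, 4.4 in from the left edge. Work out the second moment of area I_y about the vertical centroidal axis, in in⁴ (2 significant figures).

Split into non-overlapping primitives; take the origin at the lower-left of the bounding box.
Plate: 6.6 × 1.8, A = 11.88 in², x = 3.3 in, Ī = 43.12 in⁴.
Hole 1 (subtracted): ⌀0.4, A = 0.1257 in², x = 2.2 in, Ī = 0.001257 in⁴.
Hole 2 (subtracted): ⌀0.4, A = 0.1257 in², x = 4.4 in, Ī = 0.001257 in⁴.
By symmetry the centroid is at mid-width, x̄ = 3.3 in.
Transfer each piece to the vertical centroidal axis using Ī + A·d² with d = x − 3.3:
  plate: d = 0 in → contributes +43.12 in⁴
  hole 1: d = -1.1 in → contributes −0.1533 in⁴
  hole 2: d = 1.1 in → contributes −0.1533 in⁴
Total I = 42.82 in⁴.

I_y ≈ 43 in⁴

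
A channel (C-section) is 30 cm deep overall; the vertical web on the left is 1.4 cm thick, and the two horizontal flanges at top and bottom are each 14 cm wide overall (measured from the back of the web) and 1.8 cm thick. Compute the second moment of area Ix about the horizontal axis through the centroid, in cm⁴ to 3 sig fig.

Ix ≈ 1.22 × 10⁴ cm⁴

Split into non-overlapping primitives; take the origin at the lower-left of the bounding box.
Web: 1.4 × 30, A = 42 cm², y = 15 cm, Ī = 3 150 cm⁴.
Top flange (beyond web): 12.6 × 1.8, A = 22.68 cm², y = 29.1 cm, Ī = 6.1236 cm⁴.
Bottom flange (beyond web): 12.6 × 1.8, A = 22.68 cm², y = 0.9 cm, Ī = 6.1236 cm⁴.
By symmetry the centroid is at mid-height, ȳ = 15 cm.
Transfer each piece to the horizontal axis through the centroid using Ī + A·d² with d = y − 15:
  web: d = 0 cm → contributes +3 150 cm⁴
  top flange (beyond web): d = 14.1 cm → contributes +4515.1 cm⁴
  bottom flange (beyond web): d = -14.1 cm → contributes +4515.1 cm⁴
Total I = 12 180 cm⁴.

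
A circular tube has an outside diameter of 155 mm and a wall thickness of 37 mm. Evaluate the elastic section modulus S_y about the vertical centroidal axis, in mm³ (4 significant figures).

S_y ≈ 3.383 × 10⁵ mm³

Treat the section as a set of non-overlapping primitives; coordinates are from the bounding-box lower-left.
Outer circle: ⌀155, A = 18869.2 mm², x = 77.5 mm, Ī = 28 333 269 mm⁴.
Bore (subtracted): ⌀81, A = 5 153 mm², x = 77.5 mm, Ī = 2 113 051 mm⁴.
By symmetry the centroid is at mid-width, x̄ = 77.5 mm.
All pieces are centred on the vertical centroidal axis, so I = ΣĪ (holes subtracted) = 26 220 218 mm⁴.
Extreme fibre distance c = 77.5 mm; S = I/c = 338 325 mm³.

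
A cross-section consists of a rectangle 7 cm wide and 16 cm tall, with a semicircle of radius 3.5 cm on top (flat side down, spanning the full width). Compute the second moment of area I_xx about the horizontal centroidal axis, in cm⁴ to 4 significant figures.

I_xx ≈ 3883 cm⁴

Treat the section as a set of non-overlapping primitives; coordinates are from the bounding-box lower-left.
Rectangular body: 7 × 16, A = 112 cm², y = 8 cm, Ī = 2389.33 cm⁴.
Semicircular cap: semicircle r = 3.5, A = 19.2423 cm², y = 17.4854 cm, Ī = 16.4704 cm⁴.
Centroid: ȳ = ΣA·y / ΣA = 9.39072 cm.
Transfer each piece to the horizontal centroidal axis using Ī + A·d² with d = y − 9.39072:
  rectangular body: d = -1.39072 cm → contributes +2605.95 cm⁴
  semicircular cap: d = 8.09473 cm → contributes +1277.31 cm⁴
Total I = 3883.26 cm⁴.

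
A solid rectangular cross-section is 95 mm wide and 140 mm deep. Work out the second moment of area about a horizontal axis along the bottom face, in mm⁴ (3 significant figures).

I_base ≈ 8.69 × 10⁷ mm⁴

The section: 95 × 140, A = 13 300 mm², y = 70 mm, Ī = 21 723 333 mm⁴.
Transfer it to the bottom edge using Ī + A·d² with d = y − 0:
  the section: d = 70 mm → contributes +86 893 333 mm⁴
Total I = 86 893 333 mm⁴.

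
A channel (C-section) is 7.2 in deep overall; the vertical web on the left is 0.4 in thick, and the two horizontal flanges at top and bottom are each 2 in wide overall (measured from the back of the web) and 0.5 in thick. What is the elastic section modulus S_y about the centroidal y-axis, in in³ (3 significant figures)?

Decompose the section into non-overlapping parts with the origin at the bottom-left of its bounding rectangle.
Web: 0.4 × 7.2, A = 2.88 in², x = 0.2 in, Ī = 0.0384 in⁴.
Top flange (beyond web): 1.6 × 0.5, A = 0.8 in², x = 1.2 in, Ī = 0.17067 in⁴.
Bottom flange (beyond web): 1.6 × 0.5, A = 0.8 in², x = 1.2 in, Ī = 0.17067 in⁴.
Centroid: x̄ = ΣA·x / ΣA = 0.55714 in.
Transfer each piece to the centroidal y-axis using Ī + A·d² with d = x − 0.55714:
  web: d = -0.35714 in → contributes +0.40575 in⁴
  top flange (beyond web): d = 0.64286 in → contributes +0.50128 in⁴
  bottom flange (beyond web): d = 0.64286 in → contributes +0.50128 in⁴
Total I = 1.4083 in⁴.
Extreme fibre distance c = 1.4429 in; S = I/c = 0.97605 in³.

S_y ≈ 0.976 in³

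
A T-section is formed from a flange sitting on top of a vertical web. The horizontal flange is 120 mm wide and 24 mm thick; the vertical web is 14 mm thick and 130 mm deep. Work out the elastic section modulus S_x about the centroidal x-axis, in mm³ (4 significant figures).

Break the section into simple shapes (no overlaps), measuring from the bottom-left corner of the bounding box.
Flange: 120 × 24, A = 2 880 mm², y = 142 mm, Ī = 138 240 mm⁴.
Web: 14 × 130, A = 1 820 mm², y = 65 mm, Ī = 2 563 167 mm⁴.
Centroid: ȳ = ΣA·y / ΣA = 112.183 mm.
Transfer each piece to the centroidal x-axis using Ī + A·d² with d = y − 112.183:
  flange: d = 29.817 mm → contributes +2 698 718 mm⁴
  web: d = -47.183 mm → contributes +6 614 912 mm⁴
Total I = 9 313 629 mm⁴.
Extreme fibre distance c = 112.183 mm; S = I/c = 83021.8 mm³.

S_x ≈ 8.302 × 10⁴ mm³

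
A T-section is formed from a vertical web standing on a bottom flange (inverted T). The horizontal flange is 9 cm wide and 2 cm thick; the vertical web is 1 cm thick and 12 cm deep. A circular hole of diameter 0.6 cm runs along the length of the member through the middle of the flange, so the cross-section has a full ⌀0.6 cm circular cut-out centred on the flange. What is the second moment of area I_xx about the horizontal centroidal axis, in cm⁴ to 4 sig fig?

Treat the section as a set of non-overlapping primitives; coordinates are from the bounding-box lower-left.
Flange: 9 × 2, A = 18 cm², y = 1 cm, Ī = 6 cm⁴.
Web: 1 × 12, A = 12 cm², y = 8 cm, Ī = 144 cm⁴.
Hole (subtracted): ⌀0.6, A = 0.282743 cm², y = 1 cm, Ī = 0.00636173 cm⁴.
Centroid: ȳ = ΣA·y / ΣA = 3.82664 cm.
Transfer each piece to the horizontal centroidal axis using Ī + A·d² with d = y − 3.82664:
  flange: d = -2.82664 cm → contributes +149.818 cm⁴
  web: d = 4.17336 cm → contributes +353.003 cm⁴
  hole: d = -2.82664 cm → contributes −2.26545 cm⁴
Total I = 500.556 cm⁴.

I_xx ≈ 500.6 cm⁴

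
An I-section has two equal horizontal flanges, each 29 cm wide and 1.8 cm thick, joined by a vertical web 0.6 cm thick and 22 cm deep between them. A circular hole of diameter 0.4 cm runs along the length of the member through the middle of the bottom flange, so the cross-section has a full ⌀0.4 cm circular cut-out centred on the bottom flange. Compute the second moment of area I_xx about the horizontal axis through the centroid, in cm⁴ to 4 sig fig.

Split into non-overlapping primitives; take the origin at the lower-left of the bounding box.
Bottom flange: 29 × 1.8, A = 52.2 cm², y = 0.9 cm, Ī = 14.094 cm⁴.
Web: 0.6 × 22, A = 13.2 cm², y = 12.8 cm, Ī = 532.4 cm⁴.
Top flange: 29 × 1.8, A = 52.2 cm², y = 24.7 cm, Ī = 14.094 cm⁴.
Hole (subtracted): ⌀0.4, A = 0.125664 cm², y = 0.9 cm, Ī = 0.00125664 cm⁴.
Centroid: ȳ = ΣA·y / ΣA = 12.8127 cm.
Transfer each piece to the horizontal axis through the centroid using Ī + A·d² with d = y − 12.8127:
  bottom flange: d = -11.9127 cm → contributes +7421.96 cm⁴
  web: d = -0.0127296 cm → contributes +532.402 cm⁴
  top flange: d = 11.8873 cm → contributes +7390.33 cm⁴
  hole: d = -11.9127 cm → contributes −17.8346 cm⁴
Total I = 15326.9 cm⁴.

I_xx ≈ 1.533 × 10⁴ cm⁴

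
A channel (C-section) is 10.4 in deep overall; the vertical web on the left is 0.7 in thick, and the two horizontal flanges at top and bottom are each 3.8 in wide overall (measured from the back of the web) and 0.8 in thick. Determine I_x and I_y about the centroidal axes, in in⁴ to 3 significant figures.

I_x ≈ 180 in⁴, I_y ≈ 14.9 in⁴

Break the section into simple shapes (no overlaps), measuring from the bottom-left corner of the bounding box.
Web: 0.7 × 10.4, A = 7.28 in², y = 5.2 in, Ī = 65.617 in⁴.
Top flange (beyond web): 3.1 × 0.8, A = 2.48 in², y = 10 in, Ī = 0.13227 in⁴.
Bottom flange (beyond web): 3.1 × 0.8, A = 2.48 in², y = 0.4 in, Ī = 0.13227 in⁴.
By symmetry the centroid is at mid-height, ȳ = 5.2 in.
Transfer each piece to the centroidal x-axis using Ī + A·d² with d = y − 5.2:
  web: d = 0 in → contributes +65.617 in⁴
  top flange (beyond web): d = 4.8 in → contributes +57.271 in⁴
  bottom flange (beyond web): d = -4.8 in → contributes +57.271 in⁴
Total I = 180.16 in⁴.
For the y-axis: x̄ = 1.1199 in.
Repeating about the centroidal y-axis gives I_y = 14.919 in⁴.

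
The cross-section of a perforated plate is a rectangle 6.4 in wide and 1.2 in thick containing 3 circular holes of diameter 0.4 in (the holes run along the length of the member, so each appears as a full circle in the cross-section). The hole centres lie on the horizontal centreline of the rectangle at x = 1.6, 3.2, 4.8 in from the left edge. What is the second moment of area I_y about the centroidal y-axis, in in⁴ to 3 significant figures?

Decompose the section into non-overlapping parts with the origin at the bottom-left of its bounding rectangle.
Plate: 6.4 × 1.2, A = 7.68 in², x = 3.2 in, Ī = 26.214 in⁴.
Hole 1 (subtracted): ⌀0.4, A = 0.12566 in², x = 1.6 in, Ī = 0.0012566 in⁴.
Hole 2 (subtracted): ⌀0.4, A = 0.12566 in², x = 3.2 in, Ī = 0.0012566 in⁴.
Hole 3 (subtracted): ⌀0.4, A = 0.12566 in², x = 4.8 in, Ī = 0.0012566 in⁴.
By symmetry the centroid is at mid-width, x̄ = 3.2 in.
Transfer each piece to the centroidal y-axis using Ī + A·d² with d = x − 3.2:
  plate: d = 0 in → contributes +26.214 in⁴
  hole 1: d = -1.6 in → contributes −0.32296 in⁴
  hole 2: d = 0 in → contributes −0.0012566 in⁴
  hole 3: d = 1.6 in → contributes −0.32296 in⁴
Total I = 25.567 in⁴.

I_y ≈ 25.6 in⁴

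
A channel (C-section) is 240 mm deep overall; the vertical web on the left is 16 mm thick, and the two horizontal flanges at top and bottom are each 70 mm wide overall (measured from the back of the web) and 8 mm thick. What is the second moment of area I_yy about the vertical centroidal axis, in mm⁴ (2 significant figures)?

I_yy ≈ 1.2 × 10⁶ mm⁴

Split into non-overlapping primitives; take the origin at the lower-left of the bounding box.
Web: 16 × 240, A = 3 840 mm², x = 8 mm, Ī = 81 920 mm⁴.
Top flange (beyond web): 54 × 8, A = 432 mm², x = 43 mm, Ī = 104 976 mm⁴.
Bottom flange (beyond web): 54 × 8, A = 432 mm², x = 43 mm, Ī = 104 976 mm⁴.
Centroid: x̄ = ΣA·x / ΣA = 14.43 mm.
Transfer each piece to the vertical centroidal axis using Ī + A·d² with d = x − 14.43:
  web: d = -6.429 mm → contributes +240 614 mm⁴
  top flange (beyond web): d = 28.57 mm → contributes +457 629 mm⁴
  bottom flange (beyond web): d = 28.57 mm → contributes +457 629 mm⁴
Total I = 1 155 872 mm⁴.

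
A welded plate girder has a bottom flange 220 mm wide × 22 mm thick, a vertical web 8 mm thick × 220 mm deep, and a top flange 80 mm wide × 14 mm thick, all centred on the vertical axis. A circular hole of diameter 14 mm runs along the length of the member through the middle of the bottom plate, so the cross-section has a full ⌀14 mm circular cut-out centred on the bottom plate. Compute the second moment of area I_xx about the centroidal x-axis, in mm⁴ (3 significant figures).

Decompose the section into non-overlapping parts with the origin at the bottom-left of its bounding rectangle.
Bottom plate: 220 × 22, A = 4 840 mm², y = 11 mm, Ī = 195 213 mm⁴.
Web plate: 8 × 220, A = 1 760 mm², y = 132 mm, Ī = 7 098 667 mm⁴.
Top plate: 80 × 14, A = 1 120 mm², y = 249 mm, Ī = 18 293 mm⁴.
Hole (subtracted): ⌀14, A = 153.94 mm², y = 11 mm, Ī = 1885.7 mm⁴.
Centroid: ȳ = ΣA·y / ΣA = 74.378 mm.
Transfer each piece to the centroidal x-axis using Ī + A·d² with d = y − 74.378:
  bottom plate: d = -63.378 mm → contributes +19 636 232 mm⁴
  web plate: d = 57.622 mm → contributes +12 942 436 mm⁴
  top plate: d = 174.62 mm → contributes +34 170 374 mm⁴
  hole: d = -63.378 mm → contributes −620 215 mm⁴
Total I = 66 128 828 mm⁴.

I_xx ≈ 6.61 × 10⁷ mm⁴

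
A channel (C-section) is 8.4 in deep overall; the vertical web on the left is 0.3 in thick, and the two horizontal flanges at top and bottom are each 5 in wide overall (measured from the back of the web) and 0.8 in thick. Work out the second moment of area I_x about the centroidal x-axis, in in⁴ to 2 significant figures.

Treat the section as a set of non-overlapping primitives; coordinates are from the bounding-box lower-left.
Web: 0.3 × 8.4, A = 2.52 in², y = 4.2 in, Ī = 14.82 in⁴.
Top flange (beyond web): 4.7 × 0.8, A = 3.76 in², y = 8 in, Ī = 0.2005 in⁴.
Bottom flange (beyond web): 4.7 × 0.8, A = 3.76 in², y = 0.4 in, Ī = 0.2005 in⁴.
By symmetry the centroid is at mid-height, ȳ = 4.2 in.
Transfer each piece to the centroidal x-axis using Ī + A·d² with d = y − 4.2:
  web: d = 0 in → contributes +14.82 in⁴
  top flange (beyond web): d = 3.8 in → contributes +54.49 in⁴
  bottom flange (beyond web): d = -3.8 in → contributes +54.49 in⁴
Total I = 123.8 in⁴.

I_x ≈ 120 in⁴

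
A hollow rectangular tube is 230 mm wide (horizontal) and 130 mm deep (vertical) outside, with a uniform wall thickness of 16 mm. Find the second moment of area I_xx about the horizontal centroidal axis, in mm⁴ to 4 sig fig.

Treat the section as a set of non-overlapping primitives; coordinates are from the bounding-box lower-left.
Outer rectangle: 230 × 130, A = 29 900 mm², y = 65 mm, Ī = 42 109 167 mm⁴.
Inner void (subtracted): 198 × 98, A = 19 404 mm², y = 65 mm, Ī = 15 529 668 mm⁴.
By symmetry the centroid is at mid-height, ȳ = 65 mm.
All pieces are centred on the horizontal centroidal axis, so I = ΣĪ (holes subtracted) = 26 579 499 mm⁴.

I_xx ≈ 2.658 × 10⁷ mm⁴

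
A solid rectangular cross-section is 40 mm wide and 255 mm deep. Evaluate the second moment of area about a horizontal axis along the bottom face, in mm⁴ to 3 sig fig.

The section: 40 × 255, A = 10 200 mm², y = 127.5 mm, Ī = 55 271 250 mm⁴.
Transfer it to a horizontal axis along the bottom face using Ī + A·d² with d = y − 0:
  the section: d = 127.5 mm → contributes +221 085 000 mm⁴
Total I = 221 085 000 mm⁴.

I_base ≈ 2.21 × 10⁸ mm⁴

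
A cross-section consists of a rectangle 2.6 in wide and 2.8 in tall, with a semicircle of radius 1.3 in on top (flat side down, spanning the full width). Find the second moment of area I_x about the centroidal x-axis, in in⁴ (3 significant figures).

Break the section into simple shapes (no overlaps), measuring from the bottom-left corner of the bounding box.
Rectangular body: 2.6 × 2.8, A = 7.28 in², y = 1.4 in, Ī = 4.7563 in⁴.
Semicircular cap: semicircle r = 1.3, A = 2.6546 in², y = 3.3517 in, Ī = 0.31348 in⁴.
Centroid: ȳ = ΣA·y / ΣA = 1.9215 in.
Transfer each piece to the centroidal x-axis using Ī + A·d² with d = y − 1.9215:
  rectangular body: d = -0.52153 in → contributes +6.7363 in⁴
  semicircular cap: d = 1.4302 in → contributes +5.7436 in⁴
Total I = 12.48 in⁴.

I_x ≈ 12.5 in⁴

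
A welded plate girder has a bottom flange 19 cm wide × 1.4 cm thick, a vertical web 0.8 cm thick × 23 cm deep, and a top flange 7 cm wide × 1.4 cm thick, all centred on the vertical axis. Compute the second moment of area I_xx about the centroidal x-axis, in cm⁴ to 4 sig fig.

Decompose the section into non-overlapping parts with the origin at the bottom-left of its bounding rectangle.
Bottom plate: 19 × 1.4, A = 26.6 cm², y = 0.7 cm, Ī = 4.34467 cm⁴.
Web plate: 0.8 × 23, A = 18.4 cm², y = 12.9 cm, Ī = 811.133 cm⁴.
Top plate: 7 × 1.4, A = 9.8 cm², y = 25.1 cm, Ī = 1.60067 cm⁴.
Centroid: ȳ = ΣA·y / ΣA = 9.15985 cm.
Transfer each piece to the centroidal x-axis using Ī + A·d² with d = y − 9.15985:
  bottom plate: d = -8.45985 cm → contributes +1908.08 cm⁴
  web plate: d = 3.74015 cm → contributes +1068.53 cm⁴
  top plate: d = 15.9401 cm → contributes +2491.67 cm⁴
Total I = 5468.27 cm⁴.

I_xx ≈ 5468 cm⁴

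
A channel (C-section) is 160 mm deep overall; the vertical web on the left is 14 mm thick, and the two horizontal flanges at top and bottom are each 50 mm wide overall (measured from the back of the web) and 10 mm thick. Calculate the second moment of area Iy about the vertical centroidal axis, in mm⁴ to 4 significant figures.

Treat the section as a set of non-overlapping primitives; coordinates are from the bounding-box lower-left.
Web: 14 × 160, A = 2 240 mm², x = 7 mm, Ī = 36586.7 mm⁴.
Top flange (beyond web): 36 × 10, A = 360 mm², x = 32 mm, Ī = 38 880 mm⁴.
Bottom flange (beyond web): 36 × 10, A = 360 mm², x = 32 mm, Ī = 38 880 mm⁴.
Centroid: x̄ = ΣA·x / ΣA = 13.0811 mm.
Transfer each piece to the vertical centroidal axis using Ī + A·d² with d = x − 13.0811:
  web: d = -6.08108 mm → contributes +119 421 mm⁴
  top flange (beyond web): d = 18.9189 mm → contributes +167 733 mm⁴
  bottom flange (beyond web): d = 18.9189 mm → contributes +167 733 mm⁴
Total I = 454 887 mm⁴.

Iy ≈ 4.549 × 10⁵ mm⁴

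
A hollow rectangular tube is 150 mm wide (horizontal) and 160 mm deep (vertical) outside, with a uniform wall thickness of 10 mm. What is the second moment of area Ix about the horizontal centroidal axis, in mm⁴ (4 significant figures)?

Ix ≈ 2.147 × 10⁷ mm⁴

Decompose the section into non-overlapping parts with the origin at the bottom-left of its bounding rectangle.
Outer rectangle: 150 × 160, A = 24 000 mm², y = 80 mm, Ī = 51 200 000 mm⁴.
Inner void (subtracted): 130 × 140, A = 18 200 mm², y = 80 mm, Ī = 29 726 667 mm⁴.
By symmetry the centroid is at mid-height, ȳ = 80 mm.
All pieces are centred on the horizontal centroidal axis, so I = ΣĪ (holes subtracted) = 21 473 333 mm⁴.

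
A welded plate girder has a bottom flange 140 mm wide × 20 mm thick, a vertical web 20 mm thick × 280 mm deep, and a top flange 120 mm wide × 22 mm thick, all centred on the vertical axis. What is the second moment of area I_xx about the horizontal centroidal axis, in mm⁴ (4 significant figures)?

Decompose the section into non-overlapping parts with the origin at the bottom-left of its bounding rectangle.
Bottom plate: 140 × 20, A = 2 800 mm², y = 10 mm, Ī = 93333.3 mm⁴.
Web plate: 20 × 280, A = 5 600 mm², y = 160 mm, Ī = 36 586 667 mm⁴.
Top plate: 120 × 22, A = 2 640 mm², y = 311 mm, Ī = 106 480 mm⁴.
Centroid: ȳ = ΣA·y / ΣA = 158.065 mm.
Transfer each piece to the horizontal centroidal axis using Ī + A·d² with d = y − 158.065:
  bottom plate: d = -148.065 mm → contributes +61 478 597 mm⁴
  web plate: d = 1.93478 mm → contributes +36 607 630 mm⁴
  top plate: d = 152.935 mm → contributes +61 853 566 mm⁴
Total I = 159 939 793 mm⁴.

I_xx ≈ 1.599 × 10⁸ mm⁴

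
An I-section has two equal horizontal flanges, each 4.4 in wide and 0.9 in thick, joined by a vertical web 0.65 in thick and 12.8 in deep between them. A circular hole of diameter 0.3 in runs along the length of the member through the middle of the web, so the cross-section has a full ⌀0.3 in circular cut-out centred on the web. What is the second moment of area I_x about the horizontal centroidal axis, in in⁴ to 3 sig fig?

I_x ≈ 486 in⁴

Break the section into simple shapes (no overlaps), measuring from the bottom-left corner of the bounding box.
Bottom flange: 4.4 × 0.9, A = 3.96 in², y = 0.45 in, Ī = 0.2673 in⁴.
Web: 0.65 × 12.8, A = 8.32 in², y = 7.3 in, Ī = 113.6 in⁴.
Top flange: 4.4 × 0.9, A = 3.96 in², y = 14.15 in, Ī = 0.2673 in⁴.
Hole (subtracted): ⌀0.3, A = 0.070686 in², y = 7.3 in, Ī = 0.00039761 in⁴.
By symmetry the centroid is at mid-height, ȳ = 7.3 in.
Transfer each piece to the horizontal centroidal axis using Ī + A·d² with d = y − 7.3:
  bottom flange: d = -6.85 in → contributes +186.08 in⁴
  web: d = 0 in → contributes +113.6 in⁴
  top flange: d = 6.85 in → contributes +186.08 in⁴
  hole: d = 0 in → contributes −0.00039761 in⁴
Total I = 485.76 in⁴.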